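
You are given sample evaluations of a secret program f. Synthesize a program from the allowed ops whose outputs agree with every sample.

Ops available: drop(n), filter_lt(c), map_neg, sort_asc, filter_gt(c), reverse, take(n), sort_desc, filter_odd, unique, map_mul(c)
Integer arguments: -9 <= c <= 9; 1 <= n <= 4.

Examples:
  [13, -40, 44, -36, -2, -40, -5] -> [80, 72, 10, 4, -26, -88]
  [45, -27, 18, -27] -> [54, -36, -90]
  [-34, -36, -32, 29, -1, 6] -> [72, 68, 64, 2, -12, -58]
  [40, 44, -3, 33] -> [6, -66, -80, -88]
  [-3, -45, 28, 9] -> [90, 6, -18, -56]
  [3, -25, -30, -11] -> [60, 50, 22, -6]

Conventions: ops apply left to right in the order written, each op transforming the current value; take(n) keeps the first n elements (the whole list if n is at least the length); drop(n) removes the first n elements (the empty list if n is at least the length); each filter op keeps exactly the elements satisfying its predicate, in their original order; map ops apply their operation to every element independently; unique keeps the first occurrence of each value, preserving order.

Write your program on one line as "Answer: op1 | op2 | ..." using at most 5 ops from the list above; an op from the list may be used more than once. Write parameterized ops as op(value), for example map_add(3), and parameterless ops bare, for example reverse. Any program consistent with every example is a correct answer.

unique | reverse | map_mul(-2) | sort_asc | reverse

Check, running the answer program on each example:
  [13, -40, 44, -36, -2, -40, -5] -> [13, -40, 44, -36, -2, -5] -> [-5, -2, -36, 44, -40, 13] -> [10, 4, 72, -88, 80, -26] -> [-88, -26, 4, 10, 72, 80] -> [80, 72, 10, 4, -26, -88]
  [45, -27, 18, -27] -> [45, -27, 18] -> [18, -27, 45] -> [-36, 54, -90] -> [-90, -36, 54] -> [54, -36, -90]
  [-34, -36, -32, 29, -1, 6] -> [-34, -36, -32, 29, -1, 6] -> [6, -1, 29, -32, -36, -34] -> [-12, 2, -58, 64, 72, 68] -> [-58, -12, 2, 64, 68, 72] -> [72, 68, 64, 2, -12, -58]
  [40, 44, -3, 33] -> [40, 44, -3, 33] -> [33, -3, 44, 40] -> [-66, 6, -88, -80] -> [-88, -80, -66, 6] -> [6, -66, -80, -88]
  [-3, -45, 28, 9] -> [-3, -45, 28, 9] -> [9, 28, -45, -3] -> [-18, -56, 90, 6] -> [-56, -18, 6, 90] -> [90, 6, -18, -56]
  [3, -25, -30, -11] -> [3, -25, -30, -11] -> [-11, -30, -25, 3] -> [22, 60, 50, -6] -> [-6, 22, 50, 60] -> [60, 50, 22, -6]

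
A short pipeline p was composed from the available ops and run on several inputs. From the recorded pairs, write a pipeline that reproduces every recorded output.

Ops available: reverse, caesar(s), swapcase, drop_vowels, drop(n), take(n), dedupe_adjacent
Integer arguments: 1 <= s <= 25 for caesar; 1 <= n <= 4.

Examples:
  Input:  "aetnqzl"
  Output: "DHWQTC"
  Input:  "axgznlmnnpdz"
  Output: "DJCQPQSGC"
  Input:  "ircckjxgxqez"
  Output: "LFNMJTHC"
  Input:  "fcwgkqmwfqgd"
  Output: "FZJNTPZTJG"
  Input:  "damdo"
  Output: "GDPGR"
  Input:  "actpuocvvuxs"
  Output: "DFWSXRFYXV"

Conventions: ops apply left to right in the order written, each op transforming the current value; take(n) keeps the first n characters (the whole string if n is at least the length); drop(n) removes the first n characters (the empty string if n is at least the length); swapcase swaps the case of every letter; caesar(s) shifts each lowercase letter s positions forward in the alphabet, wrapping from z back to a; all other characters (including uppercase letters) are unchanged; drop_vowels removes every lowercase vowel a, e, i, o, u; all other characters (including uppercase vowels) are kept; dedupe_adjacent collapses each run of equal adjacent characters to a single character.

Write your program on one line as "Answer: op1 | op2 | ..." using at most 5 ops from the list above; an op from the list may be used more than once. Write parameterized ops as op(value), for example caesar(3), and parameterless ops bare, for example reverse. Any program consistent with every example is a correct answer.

dedupe_adjacent | caesar(3) | drop_vowels | swapcase

Check, running the answer program on each example:
  "aetnqzl" -> "aetnqzl" -> "dhwqtco" -> "dhwqtc" -> "DHWQTC"
  "axgznlmnnpdz" -> "axgznlmnpdz" -> "dajcqopqsgc" -> "djcqpqsgc" -> "DJCQPQSGC"
  "ircckjxgxqez" -> "irckjxgxqez" -> "lufnmajathc" -> "lfnmjthc" -> "LFNMJTHC"
  "fcwgkqmwfqgd" -> "fcwgkqmwfqgd" -> "ifzjntpzitjg" -> "fzjntpztjg" -> "FZJNTPZTJG"
  "damdo" -> "damdo" -> "gdpgr" -> "gdpgr" -> "GDPGR"
  "actpuocvvuxs" -> "actpuocvuxs" -> "dfwsxrfyxav" -> "dfwsxrfyxv" -> "DFWSXRFYXV"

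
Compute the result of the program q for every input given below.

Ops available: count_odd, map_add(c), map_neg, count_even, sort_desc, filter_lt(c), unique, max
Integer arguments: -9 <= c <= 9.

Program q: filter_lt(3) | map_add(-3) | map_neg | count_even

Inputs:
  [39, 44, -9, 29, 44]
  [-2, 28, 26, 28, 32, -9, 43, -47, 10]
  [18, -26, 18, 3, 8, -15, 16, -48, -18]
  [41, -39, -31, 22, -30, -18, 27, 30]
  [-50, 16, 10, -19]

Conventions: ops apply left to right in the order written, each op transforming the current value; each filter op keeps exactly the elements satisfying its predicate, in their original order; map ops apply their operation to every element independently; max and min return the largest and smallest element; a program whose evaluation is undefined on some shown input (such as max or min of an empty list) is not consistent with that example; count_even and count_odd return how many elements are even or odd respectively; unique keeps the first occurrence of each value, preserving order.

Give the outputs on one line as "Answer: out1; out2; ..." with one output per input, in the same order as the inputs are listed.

Execution, op by op:
  [39, 44, -9, 29, 44] -> [-9] -> [-12] -> [12] -> 1
  [-2, 28, 26, 28, 32, -9, 43, -47, 10] -> [-2, -9, -47] -> [-5, -12, -50] -> [5, 12, 50] -> 2
  [18, -26, 18, 3, 8, -15, 16, -48, -18] -> [-26, -15, -48, -18] -> [-29, -18, -51, -21] -> [29, 18, 51, 21] -> 1
  [41, -39, -31, 22, -30, -18, 27, 30] -> [-39, -31, -30, -18] -> [-42, -34, -33, -21] -> [42, 34, 33, 21] -> 2
  [-50, 16, 10, -19] -> [-50, -19] -> [-53, -22] -> [53, 22] -> 1

1; 2; 1; 2; 1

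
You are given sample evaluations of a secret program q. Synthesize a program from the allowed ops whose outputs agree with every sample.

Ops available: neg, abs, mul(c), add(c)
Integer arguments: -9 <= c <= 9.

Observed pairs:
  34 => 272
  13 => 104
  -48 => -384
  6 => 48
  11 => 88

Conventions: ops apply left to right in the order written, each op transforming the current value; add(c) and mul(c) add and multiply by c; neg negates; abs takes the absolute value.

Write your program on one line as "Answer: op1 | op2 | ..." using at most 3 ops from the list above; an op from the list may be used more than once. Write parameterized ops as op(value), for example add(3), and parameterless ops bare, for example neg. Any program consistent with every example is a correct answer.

neg | mul(-8)

Check, running the answer program on each example:
  34 -> -34 -> 272
  13 -> -13 -> 104
  -48 -> 48 -> -384
  6 -> -6 -> 48
  11 -> -11 -> 88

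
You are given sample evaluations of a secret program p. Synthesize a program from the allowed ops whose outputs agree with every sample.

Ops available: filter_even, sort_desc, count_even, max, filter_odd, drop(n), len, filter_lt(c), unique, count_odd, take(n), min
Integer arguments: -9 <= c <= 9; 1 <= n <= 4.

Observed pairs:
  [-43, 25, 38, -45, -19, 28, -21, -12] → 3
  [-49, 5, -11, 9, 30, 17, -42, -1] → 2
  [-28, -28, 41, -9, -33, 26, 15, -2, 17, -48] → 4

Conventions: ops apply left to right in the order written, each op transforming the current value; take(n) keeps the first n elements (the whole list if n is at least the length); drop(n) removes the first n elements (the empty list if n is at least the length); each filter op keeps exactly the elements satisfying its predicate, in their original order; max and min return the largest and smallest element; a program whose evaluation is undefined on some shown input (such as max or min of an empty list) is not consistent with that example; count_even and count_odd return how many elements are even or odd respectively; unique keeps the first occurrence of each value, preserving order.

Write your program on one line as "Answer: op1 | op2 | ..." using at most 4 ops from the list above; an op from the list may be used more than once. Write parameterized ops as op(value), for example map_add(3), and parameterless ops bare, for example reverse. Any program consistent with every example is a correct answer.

drop(1) | filter_even | len

Check, running the answer program on each example:
  [-43, 25, 38, -45, -19, 28, -21, -12] -> [25, 38, -45, -19, 28, -21, -12] -> [38, 28, -12] -> 3
  [-49, 5, -11, 9, 30, 17, -42, -1] -> [5, -11, 9, 30, 17, -42, -1] -> [30, -42] -> 2
  [-28, -28, 41, -9, -33, 26, 15, -2, 17, -48] -> [-28, 41, -9, -33, 26, 15, -2, 17, -48] -> [-28, 26, -2, -48] -> 4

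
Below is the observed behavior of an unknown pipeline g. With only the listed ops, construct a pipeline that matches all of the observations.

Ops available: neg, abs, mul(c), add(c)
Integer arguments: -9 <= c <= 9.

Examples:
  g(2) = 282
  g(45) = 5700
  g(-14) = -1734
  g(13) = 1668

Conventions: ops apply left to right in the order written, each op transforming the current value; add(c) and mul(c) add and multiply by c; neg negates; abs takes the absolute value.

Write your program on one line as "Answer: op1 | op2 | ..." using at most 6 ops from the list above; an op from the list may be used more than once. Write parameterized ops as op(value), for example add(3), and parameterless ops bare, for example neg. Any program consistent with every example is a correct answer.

mul(-7) | mul(3) | add(-5) | neg | mul(6)

Check, running the answer program on each example:
  2 -> -14 -> -42 -> -47 -> 47 -> 282
  45 -> -315 -> -945 -> -950 -> 950 -> 5700
  -14 -> 98 -> 294 -> 289 -> -289 -> -1734
  13 -> -91 -> -273 -> -278 -> 278 -> 1668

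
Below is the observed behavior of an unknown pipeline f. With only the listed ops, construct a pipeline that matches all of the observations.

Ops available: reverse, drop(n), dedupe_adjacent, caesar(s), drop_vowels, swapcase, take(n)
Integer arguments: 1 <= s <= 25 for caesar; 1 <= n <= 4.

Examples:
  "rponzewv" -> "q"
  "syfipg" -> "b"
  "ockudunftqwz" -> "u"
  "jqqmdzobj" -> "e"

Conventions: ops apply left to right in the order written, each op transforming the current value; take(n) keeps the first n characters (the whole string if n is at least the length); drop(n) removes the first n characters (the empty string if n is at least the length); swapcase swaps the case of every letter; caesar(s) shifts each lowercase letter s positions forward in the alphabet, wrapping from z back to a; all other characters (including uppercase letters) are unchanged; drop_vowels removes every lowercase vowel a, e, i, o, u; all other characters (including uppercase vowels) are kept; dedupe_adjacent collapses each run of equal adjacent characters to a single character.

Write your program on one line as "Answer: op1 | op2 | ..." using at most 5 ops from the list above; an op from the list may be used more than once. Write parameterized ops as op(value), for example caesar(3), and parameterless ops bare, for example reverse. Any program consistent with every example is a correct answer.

caesar(21) | drop(1) | reverse | take(1)

Check, running the answer program on each example:
  "rponzewv" -> "mkjiuzrq" -> "kjiuzrq" -> "qrzuijk" -> "q"
  "syfipg" -> "ntadkb" -> "tadkb" -> "bkdat" -> "b"
  "ockudunftqwz" -> "jxfpypiaolru" -> "xfpypiaolru" -> "urloaipypfx" -> "u"
  "jqqmdzobj" -> "ellhyujwe" -> "llhyujwe" -> "ewjuyhll" -> "e"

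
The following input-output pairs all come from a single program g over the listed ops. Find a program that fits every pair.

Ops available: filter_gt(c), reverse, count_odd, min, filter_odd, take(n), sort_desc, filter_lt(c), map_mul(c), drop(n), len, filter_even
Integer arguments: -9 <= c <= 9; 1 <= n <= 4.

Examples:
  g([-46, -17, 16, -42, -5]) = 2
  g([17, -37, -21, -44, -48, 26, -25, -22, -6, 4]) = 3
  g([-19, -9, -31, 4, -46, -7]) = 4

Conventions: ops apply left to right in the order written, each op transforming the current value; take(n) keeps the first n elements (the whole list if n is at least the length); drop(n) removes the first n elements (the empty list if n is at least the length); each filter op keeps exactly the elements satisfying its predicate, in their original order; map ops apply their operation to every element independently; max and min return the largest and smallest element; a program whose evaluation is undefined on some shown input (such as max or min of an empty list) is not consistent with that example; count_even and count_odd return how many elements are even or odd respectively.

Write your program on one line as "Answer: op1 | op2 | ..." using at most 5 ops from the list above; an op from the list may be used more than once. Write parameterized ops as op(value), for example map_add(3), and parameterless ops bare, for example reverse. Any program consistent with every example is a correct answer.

filter_lt(1) | reverse | sort_desc | reverse | count_odd

Check, running the answer program on each example:
  [-46, -17, 16, -42, -5] -> [-46, -17, -42, -5] -> [-5, -42, -17, -46] -> [-5, -17, -42, -46] -> [-46, -42, -17, -5] -> 2
  [17, -37, -21, -44, -48, 26, -25, -22, -6, 4] -> [-37, -21, -44, -48, -25, -22, -6] -> [-6, -22, -25, -48, -44, -21, -37] -> [-6, -21, -22, -25, -37, -44, -48] -> [-48, -44, -37, -25, -22, -21, -6] -> 3
  [-19, -9, -31, 4, -46, -7] -> [-19, -9, -31, -46, -7] -> [-7, -46, -31, -9, -19] -> [-7, -9, -19, -31, -46] -> [-46, -31, -19, -9, -7] -> 4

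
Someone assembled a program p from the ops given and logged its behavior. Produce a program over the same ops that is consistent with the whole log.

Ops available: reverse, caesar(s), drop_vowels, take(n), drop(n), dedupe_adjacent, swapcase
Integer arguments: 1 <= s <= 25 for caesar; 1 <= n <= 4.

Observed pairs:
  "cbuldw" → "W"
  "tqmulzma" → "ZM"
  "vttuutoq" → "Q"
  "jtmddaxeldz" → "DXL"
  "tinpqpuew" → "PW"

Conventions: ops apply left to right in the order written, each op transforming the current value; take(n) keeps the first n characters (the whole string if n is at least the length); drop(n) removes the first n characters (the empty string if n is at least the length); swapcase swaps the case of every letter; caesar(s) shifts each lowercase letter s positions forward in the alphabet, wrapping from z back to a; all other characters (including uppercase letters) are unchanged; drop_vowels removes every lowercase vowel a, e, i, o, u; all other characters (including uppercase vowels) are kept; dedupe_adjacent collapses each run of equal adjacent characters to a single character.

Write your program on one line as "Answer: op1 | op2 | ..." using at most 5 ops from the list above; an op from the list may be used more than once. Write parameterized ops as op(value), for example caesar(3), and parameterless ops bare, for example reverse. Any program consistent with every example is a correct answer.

drop_vowels | drop(4) | take(3) | swapcase

Check, running the answer program on each example:
  "cbuldw" -> "cbldw" -> "w" -> "w" -> "W"
  "tqmulzma" -> "tqmlzm" -> "zm" -> "zm" -> "ZM"
  "vttuutoq" -> "vtttq" -> "q" -> "q" -> "Q"
  "jtmddaxeldz" -> "jtmddxldz" -> "dxldz" -> "dxl" -> "DXL"
  "tinpqpuew" -> "tnpqpw" -> "pw" -> "pw" -> "PW"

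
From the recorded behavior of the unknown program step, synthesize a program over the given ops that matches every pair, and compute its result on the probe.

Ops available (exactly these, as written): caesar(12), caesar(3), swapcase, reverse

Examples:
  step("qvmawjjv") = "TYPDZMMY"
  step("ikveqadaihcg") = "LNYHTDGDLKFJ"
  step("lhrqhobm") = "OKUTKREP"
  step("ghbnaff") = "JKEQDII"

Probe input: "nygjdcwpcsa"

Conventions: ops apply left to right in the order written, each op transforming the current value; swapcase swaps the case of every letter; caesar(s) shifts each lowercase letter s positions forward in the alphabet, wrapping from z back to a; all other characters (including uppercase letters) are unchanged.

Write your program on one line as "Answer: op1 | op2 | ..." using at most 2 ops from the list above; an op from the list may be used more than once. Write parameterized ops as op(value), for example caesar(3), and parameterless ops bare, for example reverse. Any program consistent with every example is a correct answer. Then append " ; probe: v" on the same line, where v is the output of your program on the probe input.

caesar(3) | swapcase ; probe: "QBJMGFZSFVD"

Check, running the answer program on each example:
  "qvmawjjv" -> "typdzmmy" -> "TYPDZMMY"
  "ikveqadaihcg" -> "lnyhtdgdlkfj" -> "LNYHTDGDLKFJ"
  "lhrqhobm" -> "okutkrep" -> "OKUTKREP"
  "ghbnaff" -> "jkeqdii" -> "JKEQDII"
  probe: "nygjdcwpcsa" -> "qbjmgfzsfvd" -> "QBJMGFZSFVD"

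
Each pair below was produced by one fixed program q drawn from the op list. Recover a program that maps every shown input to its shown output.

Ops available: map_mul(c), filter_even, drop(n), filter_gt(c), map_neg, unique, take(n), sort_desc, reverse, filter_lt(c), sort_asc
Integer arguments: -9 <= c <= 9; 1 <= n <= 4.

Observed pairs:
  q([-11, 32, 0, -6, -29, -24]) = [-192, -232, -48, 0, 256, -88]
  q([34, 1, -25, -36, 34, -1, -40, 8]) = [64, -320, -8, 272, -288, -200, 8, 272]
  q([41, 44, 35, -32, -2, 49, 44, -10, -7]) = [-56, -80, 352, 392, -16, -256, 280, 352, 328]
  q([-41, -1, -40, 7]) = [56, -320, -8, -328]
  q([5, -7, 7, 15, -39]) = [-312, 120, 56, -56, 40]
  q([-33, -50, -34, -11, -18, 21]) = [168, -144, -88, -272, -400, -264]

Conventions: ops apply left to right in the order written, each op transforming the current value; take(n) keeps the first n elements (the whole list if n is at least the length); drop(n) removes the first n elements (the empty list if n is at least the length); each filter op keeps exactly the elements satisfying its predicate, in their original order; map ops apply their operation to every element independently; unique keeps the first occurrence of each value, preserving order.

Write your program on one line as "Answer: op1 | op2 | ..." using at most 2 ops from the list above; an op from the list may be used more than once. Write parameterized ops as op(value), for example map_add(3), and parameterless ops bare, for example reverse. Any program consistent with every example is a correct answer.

map_mul(8) | reverse

Check, running the answer program on each example:
  [-11, 32, 0, -6, -29, -24] -> [-88, 256, 0, -48, -232, -192] -> [-192, -232, -48, 0, 256, -88]
  [34, 1, -25, -36, 34, -1, -40, 8] -> [272, 8, -200, -288, 272, -8, -320, 64] -> [64, -320, -8, 272, -288, -200, 8, 272]
  [41, 44, 35, -32, -2, 49, 44, -10, -7] -> [328, 352, 280, -256, -16, 392, 352, -80, -56] -> [-56, -80, 352, 392, -16, -256, 280, 352, 328]
  [-41, -1, -40, 7] -> [-328, -8, -320, 56] -> [56, -320, -8, -328]
  [5, -7, 7, 15, -39] -> [40, -56, 56, 120, -312] -> [-312, 120, 56, -56, 40]
  [-33, -50, -34, -11, -18, 21] -> [-264, -400, -272, -88, -144, 168] -> [168, -144, -88, -272, -400, -264]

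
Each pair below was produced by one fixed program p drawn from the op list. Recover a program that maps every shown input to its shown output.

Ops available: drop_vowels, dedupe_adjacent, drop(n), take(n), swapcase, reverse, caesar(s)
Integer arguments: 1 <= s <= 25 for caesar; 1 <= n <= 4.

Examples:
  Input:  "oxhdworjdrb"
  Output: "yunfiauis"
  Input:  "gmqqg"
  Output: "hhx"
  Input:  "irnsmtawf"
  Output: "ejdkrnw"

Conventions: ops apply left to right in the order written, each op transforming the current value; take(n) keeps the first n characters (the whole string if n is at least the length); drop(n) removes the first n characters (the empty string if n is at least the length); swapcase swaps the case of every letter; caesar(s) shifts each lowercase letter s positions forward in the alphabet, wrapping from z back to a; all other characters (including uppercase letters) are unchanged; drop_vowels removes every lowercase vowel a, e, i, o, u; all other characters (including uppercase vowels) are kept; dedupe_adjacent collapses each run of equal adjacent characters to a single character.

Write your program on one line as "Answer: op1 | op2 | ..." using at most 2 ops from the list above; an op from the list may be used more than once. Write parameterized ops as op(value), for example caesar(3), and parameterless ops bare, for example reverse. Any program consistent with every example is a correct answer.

drop(2) | caesar(17)

Check, running the answer program on each example:
  "oxhdworjdrb" -> "hdworjdrb" -> "yunfiauis"
  "gmqqg" -> "qqg" -> "hhx"
  "irnsmtawf" -> "nsmtawf" -> "ejdkrnw"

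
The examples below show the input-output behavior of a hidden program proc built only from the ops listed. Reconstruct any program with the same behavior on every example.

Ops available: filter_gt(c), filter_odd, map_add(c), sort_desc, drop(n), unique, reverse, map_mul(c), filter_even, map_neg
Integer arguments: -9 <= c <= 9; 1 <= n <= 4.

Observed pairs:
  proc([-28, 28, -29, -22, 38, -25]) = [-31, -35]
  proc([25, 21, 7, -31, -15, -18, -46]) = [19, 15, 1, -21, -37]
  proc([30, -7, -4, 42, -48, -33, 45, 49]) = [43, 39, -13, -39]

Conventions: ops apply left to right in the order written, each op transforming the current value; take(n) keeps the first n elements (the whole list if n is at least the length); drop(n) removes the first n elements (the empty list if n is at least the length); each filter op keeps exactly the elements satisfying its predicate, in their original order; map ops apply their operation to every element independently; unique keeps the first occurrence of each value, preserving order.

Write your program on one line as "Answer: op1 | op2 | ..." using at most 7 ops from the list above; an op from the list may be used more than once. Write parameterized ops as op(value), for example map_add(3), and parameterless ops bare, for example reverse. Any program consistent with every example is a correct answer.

map_add(6) | map_add(-4) | reverse | map_add(-8) | sort_desc | filter_odd

Check, running the answer program on each example:
  [-28, 28, -29, -22, 38, -25] -> [-22, 34, -23, -16, 44, -19] -> [-26, 30, -27, -20, 40, -23] -> [-23, 40, -20, -27, 30, -26] -> [-31, 32, -28, -35, 22, -34] -> [32, 22, -28, -31, -34, -35] -> [-31, -35]
  [25, 21, 7, -31, -15, -18, -46] -> [31, 27, 13, -25, -9, -12, -40] -> [27, 23, 9, -29, -13, -16, -44] -> [-44, -16, -13, -29, 9, 23, 27] -> [-52, -24, -21, -37, 1, 15, 19] -> [19, 15, 1, -21, -24, -37, -52] -> [19, 15, 1, -21, -37]
  [30, -7, -4, 42, -48, -33, 45, 49] -> [36, -1, 2, 48, -42, -27, 51, 55] -> [32, -5, -2, 44, -46, -31, 47, 51] -> [51, 47, -31, -46, 44, -2, -5, 32] -> [43, 39, -39, -54, 36, -10, -13, 24] -> [43, 39, 36, 24, -10, -13, -39, -54] -> [43, 39, -13, -39]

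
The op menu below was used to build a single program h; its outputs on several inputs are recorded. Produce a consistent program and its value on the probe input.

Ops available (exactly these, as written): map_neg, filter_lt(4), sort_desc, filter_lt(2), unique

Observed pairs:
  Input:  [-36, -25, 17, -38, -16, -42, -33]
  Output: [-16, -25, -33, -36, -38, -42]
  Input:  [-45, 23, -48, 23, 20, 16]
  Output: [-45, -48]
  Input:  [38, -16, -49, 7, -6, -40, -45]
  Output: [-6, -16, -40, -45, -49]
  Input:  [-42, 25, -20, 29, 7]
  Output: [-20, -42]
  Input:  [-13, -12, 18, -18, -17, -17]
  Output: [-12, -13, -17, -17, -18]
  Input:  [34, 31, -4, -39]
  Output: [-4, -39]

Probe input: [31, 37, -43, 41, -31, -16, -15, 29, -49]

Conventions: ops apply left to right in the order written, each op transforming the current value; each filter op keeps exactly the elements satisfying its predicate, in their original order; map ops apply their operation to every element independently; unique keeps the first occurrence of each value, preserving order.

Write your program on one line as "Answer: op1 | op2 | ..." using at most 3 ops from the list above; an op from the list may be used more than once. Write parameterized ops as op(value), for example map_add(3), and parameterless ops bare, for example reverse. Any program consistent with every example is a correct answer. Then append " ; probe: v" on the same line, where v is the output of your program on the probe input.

sort_desc | filter_lt(2) ; probe: [-15, -16, -31, -43, -49]

Check, running the answer program on each example:
  [-36, -25, 17, -38, -16, -42, -33] -> [17, -16, -25, -33, -36, -38, -42] -> [-16, -25, -33, -36, -38, -42]
  [-45, 23, -48, 23, 20, 16] -> [23, 23, 20, 16, -45, -48] -> [-45, -48]
  [38, -16, -49, 7, -6, -40, -45] -> [38, 7, -6, -16, -40, -45, -49] -> [-6, -16, -40, -45, -49]
  [-42, 25, -20, 29, 7] -> [29, 25, 7, -20, -42] -> [-20, -42]
  [-13, -12, 18, -18, -17, -17] -> [18, -12, -13, -17, -17, -18] -> [-12, -13, -17, -17, -18]
  [34, 31, -4, -39] -> [34, 31, -4, -39] -> [-4, -39]
  probe: [31, 37, -43, 41, -31, -16, -15, 29, -49] -> [41, 37, 31, 29, -15, -16, -31, -43, -49] -> [-15, -16, -31, -43, -49]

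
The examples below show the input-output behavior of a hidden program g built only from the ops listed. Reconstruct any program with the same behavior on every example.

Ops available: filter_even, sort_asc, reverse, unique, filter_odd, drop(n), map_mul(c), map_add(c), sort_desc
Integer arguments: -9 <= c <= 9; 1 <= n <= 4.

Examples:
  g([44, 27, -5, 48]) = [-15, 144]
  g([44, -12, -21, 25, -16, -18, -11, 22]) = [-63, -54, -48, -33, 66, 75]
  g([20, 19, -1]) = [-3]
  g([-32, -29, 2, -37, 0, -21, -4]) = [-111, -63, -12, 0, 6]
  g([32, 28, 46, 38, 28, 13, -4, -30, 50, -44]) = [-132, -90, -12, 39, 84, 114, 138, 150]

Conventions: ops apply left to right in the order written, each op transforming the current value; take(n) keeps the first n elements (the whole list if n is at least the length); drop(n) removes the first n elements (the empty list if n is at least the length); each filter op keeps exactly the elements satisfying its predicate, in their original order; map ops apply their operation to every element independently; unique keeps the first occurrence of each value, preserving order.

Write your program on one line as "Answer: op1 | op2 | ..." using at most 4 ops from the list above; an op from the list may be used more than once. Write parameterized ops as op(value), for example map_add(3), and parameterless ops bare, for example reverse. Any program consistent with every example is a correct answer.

drop(2) | map_mul(3) | sort_desc | reverse

Check, running the answer program on each example:
  [44, 27, -5, 48] -> [-5, 48] -> [-15, 144] -> [144, -15] -> [-15, 144]
  [44, -12, -21, 25, -16, -18, -11, 22] -> [-21, 25, -16, -18, -11, 22] -> [-63, 75, -48, -54, -33, 66] -> [75, 66, -33, -48, -54, -63] -> [-63, -54, -48, -33, 66, 75]
  [20, 19, -1] -> [-1] -> [-3] -> [-3] -> [-3]
  [-32, -29, 2, -37, 0, -21, -4] -> [2, -37, 0, -21, -4] -> [6, -111, 0, -63, -12] -> [6, 0, -12, -63, -111] -> [-111, -63, -12, 0, 6]
  [32, 28, 46, 38, 28, 13, -4, -30, 50, -44] -> [46, 38, 28, 13, -4, -30, 50, -44] -> [138, 114, 84, 39, -12, -90, 150, -132] -> [150, 138, 114, 84, 39, -12, -90, -132] -> [-132, -90, -12, 39, 84, 114, 138, 150]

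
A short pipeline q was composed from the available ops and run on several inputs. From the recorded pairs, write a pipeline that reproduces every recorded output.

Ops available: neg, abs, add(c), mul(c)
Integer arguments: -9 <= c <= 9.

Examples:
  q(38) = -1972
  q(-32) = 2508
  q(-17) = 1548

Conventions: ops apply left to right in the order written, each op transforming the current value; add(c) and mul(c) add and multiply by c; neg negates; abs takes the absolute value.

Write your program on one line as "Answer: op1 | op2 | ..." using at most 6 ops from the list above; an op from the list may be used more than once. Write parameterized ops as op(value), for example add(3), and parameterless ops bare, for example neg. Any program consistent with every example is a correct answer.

add(-7) | mul(-4) | mul(-8) | add(-6) | mul(-2)

Check, running the answer program on each example:
  38 -> 31 -> -124 -> 992 -> 986 -> -1972
  -32 -> -39 -> 156 -> -1248 -> -1254 -> 2508
  -17 -> -24 -> 96 -> -768 -> -774 -> 1548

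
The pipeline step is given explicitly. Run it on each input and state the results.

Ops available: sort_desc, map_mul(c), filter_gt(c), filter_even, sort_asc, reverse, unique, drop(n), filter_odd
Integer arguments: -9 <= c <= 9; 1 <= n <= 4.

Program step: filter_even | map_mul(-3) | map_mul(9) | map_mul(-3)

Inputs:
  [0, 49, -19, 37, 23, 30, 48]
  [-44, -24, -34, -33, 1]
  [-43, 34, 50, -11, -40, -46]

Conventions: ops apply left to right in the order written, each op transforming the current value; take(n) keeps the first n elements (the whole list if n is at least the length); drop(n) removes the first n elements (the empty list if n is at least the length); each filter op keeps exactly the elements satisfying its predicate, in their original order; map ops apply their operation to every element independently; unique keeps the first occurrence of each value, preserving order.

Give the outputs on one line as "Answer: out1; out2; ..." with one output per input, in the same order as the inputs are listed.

[0, 2430, 3888]; [-3564, -1944, -2754]; [2754, 4050, -3240, -3726]

Execution, op by op:
  [0, 49, -19, 37, 23, 30, 48] -> [0, 30, 48] -> [0, -90, -144] -> [0, -810, -1296] -> [0, 2430, 3888]
  [-44, -24, -34, -33, 1] -> [-44, -24, -34] -> [132, 72, 102] -> [1188, 648, 918] -> [-3564, -1944, -2754]
  [-43, 34, 50, -11, -40, -46] -> [34, 50, -40, -46] -> [-102, -150, 120, 138] -> [-918, -1350, 1080, 1242] -> [2754, 4050, -3240, -3726]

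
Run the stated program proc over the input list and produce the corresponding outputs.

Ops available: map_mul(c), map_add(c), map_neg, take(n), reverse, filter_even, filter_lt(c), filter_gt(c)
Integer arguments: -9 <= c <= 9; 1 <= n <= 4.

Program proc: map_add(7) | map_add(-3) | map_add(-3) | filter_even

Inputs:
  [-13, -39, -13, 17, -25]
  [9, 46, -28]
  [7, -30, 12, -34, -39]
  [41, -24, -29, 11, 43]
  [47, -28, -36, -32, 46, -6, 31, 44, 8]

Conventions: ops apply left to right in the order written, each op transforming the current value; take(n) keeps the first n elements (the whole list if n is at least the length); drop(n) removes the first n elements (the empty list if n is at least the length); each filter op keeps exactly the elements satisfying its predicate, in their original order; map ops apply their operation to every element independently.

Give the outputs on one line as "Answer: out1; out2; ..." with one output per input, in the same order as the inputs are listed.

[-12, -38, -12, 18, -24]; [10]; [8, -38]; [42, -28, 12, 44]; [48, 32]

Execution, op by op:
  [-13, -39, -13, 17, -25] -> [-6, -32, -6, 24, -18] -> [-9, -35, -9, 21, -21] -> [-12, -38, -12, 18, -24] -> [-12, -38, -12, 18, -24]
  [9, 46, -28] -> [16, 53, -21] -> [13, 50, -24] -> [10, 47, -27] -> [10]
  [7, -30, 12, -34, -39] -> [14, -23, 19, -27, -32] -> [11, -26, 16, -30, -35] -> [8, -29, 13, -33, -38] -> [8, -38]
  [41, -24, -29, 11, 43] -> [48, -17, -22, 18, 50] -> [45, -20, -25, 15, 47] -> [42, -23, -28, 12, 44] -> [42, -28, 12, 44]
  [47, -28, -36, -32, 46, -6, 31, 44, 8] -> [54, -21, -29, -25, 53, 1, 38, 51, 15] -> [51, -24, -32, -28, 50, -2, 35, 48, 12] -> [48, -27, -35, -31, 47, -5, 32, 45, 9] -> [48, 32]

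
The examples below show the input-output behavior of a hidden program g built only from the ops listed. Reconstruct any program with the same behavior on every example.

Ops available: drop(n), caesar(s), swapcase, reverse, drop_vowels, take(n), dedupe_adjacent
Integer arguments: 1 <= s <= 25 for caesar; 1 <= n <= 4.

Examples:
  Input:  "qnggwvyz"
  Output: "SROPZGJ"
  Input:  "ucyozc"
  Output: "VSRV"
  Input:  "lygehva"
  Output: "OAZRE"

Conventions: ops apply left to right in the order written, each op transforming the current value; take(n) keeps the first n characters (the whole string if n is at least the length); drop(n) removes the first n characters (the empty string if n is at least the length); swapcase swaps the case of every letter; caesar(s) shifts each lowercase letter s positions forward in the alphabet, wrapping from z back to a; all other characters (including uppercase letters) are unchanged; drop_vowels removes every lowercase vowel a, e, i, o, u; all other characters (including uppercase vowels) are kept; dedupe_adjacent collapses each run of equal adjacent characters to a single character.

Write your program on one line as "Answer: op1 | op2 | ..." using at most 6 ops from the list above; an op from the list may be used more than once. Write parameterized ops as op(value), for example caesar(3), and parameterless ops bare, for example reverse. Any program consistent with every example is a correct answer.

dedupe_adjacent | drop_vowels | caesar(6) | caesar(13) | swapcase | reverse

Check, running the answer program on each example:
  "qnggwvyz" -> "qngwvyz" -> "qngwvyz" -> "wtmcbef" -> "jgzpors" -> "JGZPORS" -> "SROPZGJ"
  "ucyozc" -> "ucyozc" -> "cyzc" -> "iefi" -> "vrsv" -> "VRSV" -> "VSRV"
  "lygehva" -> "lygehva" -> "lyghv" -> "remnb" -> "erzao" -> "ERZAO" -> "OAZRE"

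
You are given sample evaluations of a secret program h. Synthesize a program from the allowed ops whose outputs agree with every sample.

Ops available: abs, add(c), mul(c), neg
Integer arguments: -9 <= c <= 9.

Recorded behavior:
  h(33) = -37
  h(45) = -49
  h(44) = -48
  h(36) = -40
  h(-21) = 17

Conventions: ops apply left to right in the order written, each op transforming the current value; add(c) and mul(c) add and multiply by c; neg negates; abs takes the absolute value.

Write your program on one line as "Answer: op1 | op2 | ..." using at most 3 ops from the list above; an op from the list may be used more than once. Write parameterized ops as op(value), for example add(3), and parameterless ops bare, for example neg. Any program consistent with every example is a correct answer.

neg | add(-9) | add(5)

Check, running the answer program on each example:
  33 -> -33 -> -42 -> -37
  45 -> -45 -> -54 -> -49
  44 -> -44 -> -53 -> -48
  36 -> -36 -> -45 -> -40
  -21 -> 21 -> 12 -> 17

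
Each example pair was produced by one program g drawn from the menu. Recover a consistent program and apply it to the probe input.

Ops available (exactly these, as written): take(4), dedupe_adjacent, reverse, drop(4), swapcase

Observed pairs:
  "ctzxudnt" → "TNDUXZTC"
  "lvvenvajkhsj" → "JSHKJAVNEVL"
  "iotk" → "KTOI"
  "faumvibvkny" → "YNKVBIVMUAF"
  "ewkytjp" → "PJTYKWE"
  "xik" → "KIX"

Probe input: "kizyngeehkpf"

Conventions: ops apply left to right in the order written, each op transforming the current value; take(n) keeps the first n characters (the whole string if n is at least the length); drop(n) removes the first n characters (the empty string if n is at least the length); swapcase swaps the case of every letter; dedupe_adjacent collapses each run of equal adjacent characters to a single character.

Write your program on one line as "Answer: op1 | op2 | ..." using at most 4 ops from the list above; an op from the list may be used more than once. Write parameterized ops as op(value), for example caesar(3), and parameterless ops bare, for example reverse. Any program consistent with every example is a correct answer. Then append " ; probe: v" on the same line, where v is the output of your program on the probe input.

reverse | dedupe_adjacent | swapcase ; probe: "FPKHEGNYZIK"

Check, running the answer program on each example:
  "ctzxudnt" -> "tnduxztc" -> "tnduxztc" -> "TNDUXZTC"
  "lvvenvajkhsj" -> "jshkjavnevvl" -> "jshkjavnevl" -> "JSHKJAVNEVL"
  "iotk" -> "ktoi" -> "ktoi" -> "KTOI"
  "faumvibvkny" -> "ynkvbivmuaf" -> "ynkvbivmuaf" -> "YNKVBIVMUAF"
  "ewkytjp" -> "pjtykwe" -> "pjtykwe" -> "PJTYKWE"
  "xik" -> "kix" -> "kix" -> "KIX"
  probe: "kizyngeehkpf" -> "fpkheegnyzik" -> "fpkhegnyzik" -> "FPKHEGNYZIK"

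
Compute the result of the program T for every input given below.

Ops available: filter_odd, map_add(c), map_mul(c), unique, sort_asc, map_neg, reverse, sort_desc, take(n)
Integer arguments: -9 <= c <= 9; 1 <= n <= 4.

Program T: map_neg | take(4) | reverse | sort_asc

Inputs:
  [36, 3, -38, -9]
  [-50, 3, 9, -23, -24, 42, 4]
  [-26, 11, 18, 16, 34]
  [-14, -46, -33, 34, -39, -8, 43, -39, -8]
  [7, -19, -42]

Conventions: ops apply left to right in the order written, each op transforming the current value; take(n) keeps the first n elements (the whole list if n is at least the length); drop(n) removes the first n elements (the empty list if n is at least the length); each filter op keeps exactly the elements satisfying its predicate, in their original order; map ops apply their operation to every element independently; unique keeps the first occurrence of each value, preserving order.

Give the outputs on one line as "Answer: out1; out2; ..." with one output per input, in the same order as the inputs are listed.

[-36, -3, 9, 38]; [-9, -3, 23, 50]; [-18, -16, -11, 26]; [-34, 14, 33, 46]; [-7, 19, 42]

Execution, op by op:
  [36, 3, -38, -9] -> [-36, -3, 38, 9] -> [-36, -3, 38, 9] -> [9, 38, -3, -36] -> [-36, -3, 9, 38]
  [-50, 3, 9, -23, -24, 42, 4] -> [50, -3, -9, 23, 24, -42, -4] -> [50, -3, -9, 23] -> [23, -9, -3, 50] -> [-9, -3, 23, 50]
  [-26, 11, 18, 16, 34] -> [26, -11, -18, -16, -34] -> [26, -11, -18, -16] -> [-16, -18, -11, 26] -> [-18, -16, -11, 26]
  [-14, -46, -33, 34, -39, -8, 43, -39, -8] -> [14, 46, 33, -34, 39, 8, -43, 39, 8] -> [14, 46, 33, -34] -> [-34, 33, 46, 14] -> [-34, 14, 33, 46]
  [7, -19, -42] -> [-7, 19, 42] -> [-7, 19, 42] -> [42, 19, -7] -> [-7, 19, 42]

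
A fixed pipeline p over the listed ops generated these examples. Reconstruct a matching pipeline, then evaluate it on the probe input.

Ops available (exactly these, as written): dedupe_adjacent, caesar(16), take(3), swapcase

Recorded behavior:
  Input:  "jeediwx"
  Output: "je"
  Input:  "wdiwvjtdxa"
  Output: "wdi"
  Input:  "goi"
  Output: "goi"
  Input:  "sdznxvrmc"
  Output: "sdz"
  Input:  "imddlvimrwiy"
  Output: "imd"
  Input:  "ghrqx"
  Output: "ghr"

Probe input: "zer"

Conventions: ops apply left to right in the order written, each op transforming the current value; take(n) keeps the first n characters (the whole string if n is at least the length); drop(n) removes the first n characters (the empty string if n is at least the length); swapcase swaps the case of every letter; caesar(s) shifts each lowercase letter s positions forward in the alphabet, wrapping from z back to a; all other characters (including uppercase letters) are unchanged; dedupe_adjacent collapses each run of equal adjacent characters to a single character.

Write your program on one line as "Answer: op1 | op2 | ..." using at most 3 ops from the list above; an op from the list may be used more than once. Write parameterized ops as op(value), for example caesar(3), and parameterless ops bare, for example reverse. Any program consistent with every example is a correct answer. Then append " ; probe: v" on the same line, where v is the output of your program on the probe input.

take(3) | dedupe_adjacent ; probe: "zer"

Check, running the answer program on each example:
  "jeediwx" -> "jee" -> "je"
  "wdiwvjtdxa" -> "wdi" -> "wdi"
  "goi" -> "goi" -> "goi"
  "sdznxvrmc" -> "sdz" -> "sdz"
  "imddlvimrwiy" -> "imd" -> "imd"
  "ghrqx" -> "ghr" -> "ghr"
  probe: "zer" -> "zer" -> "zer"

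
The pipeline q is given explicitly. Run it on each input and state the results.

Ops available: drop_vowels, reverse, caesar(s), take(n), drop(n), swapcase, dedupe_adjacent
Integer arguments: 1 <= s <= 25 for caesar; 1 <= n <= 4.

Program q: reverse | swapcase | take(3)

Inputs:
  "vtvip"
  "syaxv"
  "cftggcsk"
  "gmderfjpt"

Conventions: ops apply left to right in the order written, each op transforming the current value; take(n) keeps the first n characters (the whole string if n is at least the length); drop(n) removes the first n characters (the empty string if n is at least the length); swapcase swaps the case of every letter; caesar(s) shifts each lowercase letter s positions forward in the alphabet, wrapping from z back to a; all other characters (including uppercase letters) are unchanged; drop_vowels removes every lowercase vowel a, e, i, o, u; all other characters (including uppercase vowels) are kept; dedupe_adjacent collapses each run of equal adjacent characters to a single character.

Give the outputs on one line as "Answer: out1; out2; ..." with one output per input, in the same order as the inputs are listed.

Execution, op by op:
  "vtvip" -> "pivtv" -> "PIVTV" -> "PIV"
  "syaxv" -> "vxays" -> "VXAYS" -> "VXA"
  "cftggcsk" -> "kscggtfc" -> "KSCGGTFC" -> "KSC"
  "gmderfjpt" -> "tpjfredmg" -> "TPJFREDMG" -> "TPJ"

"PIV"; "VXA"; "KSC"; "TPJ"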